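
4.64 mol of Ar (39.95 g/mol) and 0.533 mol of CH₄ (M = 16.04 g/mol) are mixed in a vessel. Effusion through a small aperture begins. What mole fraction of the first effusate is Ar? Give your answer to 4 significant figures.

The effusion rate of species i is ∝ p_i/√M_i ∝ n_i/√M_i.
So x_Ar in the escaping gas = (n_Ar/√M_Ar) / Σ(n_i/√M_i)
= (4.64/√39.95) / (4.64/√39.95 + 0.533/√16.04) = 0.7341/(0.7341 + 0.1331) = 0.8465.

0.8465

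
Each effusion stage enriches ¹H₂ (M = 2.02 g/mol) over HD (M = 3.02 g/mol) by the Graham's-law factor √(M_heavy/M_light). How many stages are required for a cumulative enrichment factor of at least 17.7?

Per stage α = (3.02/2.02)^(1/2) = 1.49505^0.5, giving ln α = 0.2011.
Need α^N ≥ 17.7 ⇒ N ≥ ln(17.7) / ln α = 2.874 / 0.2011 = 14.29.
So at least 15 stages are needed.

15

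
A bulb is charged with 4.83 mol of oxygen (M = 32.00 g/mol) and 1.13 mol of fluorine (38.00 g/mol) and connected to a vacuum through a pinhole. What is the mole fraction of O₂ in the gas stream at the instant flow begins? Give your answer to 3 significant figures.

0.823

Rate_i ∝ x_i/√M_i (Graham's law weighted by mole fraction), so the effusate composition follows n_i/√M_i.
Mole fraction of O₂ in the effusate = (n_O₂/√M_O₂) / (n_O₂/√M_O₂ + n_F₂/√M_F₂)
= (4.83/√32.00) / (4.83/√32.00 + 1.13/√38.00) = 0.8538/(0.8538 + 0.1833) = 0.823.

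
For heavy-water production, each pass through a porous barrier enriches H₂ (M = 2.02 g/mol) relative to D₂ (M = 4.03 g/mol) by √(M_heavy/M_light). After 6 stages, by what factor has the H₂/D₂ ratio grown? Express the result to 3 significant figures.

7.94

Each stage multiplies the ratio by α = √(4.03/2.02), so after 6 stages the overall factor is α^6 = (4.03/2.02)^(6/2).
= 1.99505^3 = 7.94.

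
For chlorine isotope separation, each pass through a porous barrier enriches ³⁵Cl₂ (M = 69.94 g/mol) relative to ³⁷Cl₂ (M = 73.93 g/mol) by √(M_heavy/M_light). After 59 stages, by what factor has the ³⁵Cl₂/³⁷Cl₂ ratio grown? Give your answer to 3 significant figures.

After 59 stages the ratio has grown by (√(73.93/69.94))^59 = (73.93/69.94)^(59/2).
= 1.05705^(59/2) = 5.14.

5.14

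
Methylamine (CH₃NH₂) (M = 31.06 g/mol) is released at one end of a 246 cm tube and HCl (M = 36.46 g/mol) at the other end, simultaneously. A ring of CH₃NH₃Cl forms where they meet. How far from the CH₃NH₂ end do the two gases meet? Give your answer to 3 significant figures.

Distances travelled in equal time are proportional to diffusion rates, so d_CH₃NH₂/d_HCl = √(M_HCl/M_CH₃NH₂) = √(36.46/31.06) = 1.083.
With d_CH₃NH₂ + d_HCl = 246 cm, d_HCl = 246/(1 + 1.083) = 118.1 cm.
d_CH₃NH₂ = 246 − 118.1 = 128 cm.

128 cm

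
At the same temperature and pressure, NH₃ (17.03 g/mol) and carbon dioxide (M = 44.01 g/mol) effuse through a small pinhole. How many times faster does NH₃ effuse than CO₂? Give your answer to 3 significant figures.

Using Graham's law: rate_NH₃/rate_CO₂ = √(M_CO₂/M_NH₃) = √(44.01/17.03) = √2.584 = 1.61.

1.61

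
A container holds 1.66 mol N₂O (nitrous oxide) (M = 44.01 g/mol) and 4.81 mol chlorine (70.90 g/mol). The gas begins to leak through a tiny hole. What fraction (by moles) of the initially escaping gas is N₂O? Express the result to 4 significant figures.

The effusion rate of species i is ∝ p_i/√M_i ∝ n_i/√M_i.
Mole fraction of N₂O in the effusate = (n_N₂O/√M_N₂O) / (n_N₂O/√M_N₂O + n_Cl₂/√M_Cl₂)
= (1.66/√44.01) / (1.66/√44.01 + 4.81/√70.90) = 0.2502/(0.2502 + 0.5712) = 0.3046.

0.3046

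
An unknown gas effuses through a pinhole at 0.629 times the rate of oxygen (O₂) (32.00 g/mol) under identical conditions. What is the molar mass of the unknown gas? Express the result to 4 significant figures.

From Graham's law, rate_X/rate_O₂ = √(M_O₂/M_X).
0.629 = √(32.00/M_X)
M_X = 32.00 / 0.629² = 32.00 / 0.3956 = 80.88 g/mol

80.88 g/mol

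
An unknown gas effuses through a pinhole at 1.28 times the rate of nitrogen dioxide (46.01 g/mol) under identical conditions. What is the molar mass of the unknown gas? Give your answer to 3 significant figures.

28.1 g/mol

From Graham's law, rate_X/rate_NO₂ = √(M_NO₂/M_X).
1.28 = √(46.01/M_X)
M_X = 46.01 / 1.28² = 46.01 / 1.638 = 28.1 g/mol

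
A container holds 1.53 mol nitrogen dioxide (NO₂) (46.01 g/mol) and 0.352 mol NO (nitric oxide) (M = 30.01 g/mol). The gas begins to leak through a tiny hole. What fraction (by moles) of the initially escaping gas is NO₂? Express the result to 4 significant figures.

0.7783

Each component's effusion rate ∝ (its partial pressure)·(1/√M) ∝ n_i/√M_i.
x_NO₂(eff) = (n_NO₂/√M_NO₂) / (n_NO₂/√M_NO₂ + n_NO/√M_NO)
= (1.53/√46.01) / (1.53/√46.01 + 0.352/√30.01) = 0.2256/(0.2256 + 0.06426) = 0.7783.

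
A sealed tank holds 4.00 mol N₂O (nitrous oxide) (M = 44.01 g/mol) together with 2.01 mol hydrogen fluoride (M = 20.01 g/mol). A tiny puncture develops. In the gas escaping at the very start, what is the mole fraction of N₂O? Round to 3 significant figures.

Rate_i ∝ x_i/√M_i (Graham's law weighted by mole fraction), so the effusate composition follows n_i/√M_i.
x_N₂O(eff) = (n_N₂O/√M_N₂O) / (n_N₂O/√M_N₂O + n_HF/√M_HF)
= (4.00/√44.01) / (4.00/√44.01 + 2.01/√20.01) = 0.6030/(0.6030 + 0.4493) = 0.573.

0.573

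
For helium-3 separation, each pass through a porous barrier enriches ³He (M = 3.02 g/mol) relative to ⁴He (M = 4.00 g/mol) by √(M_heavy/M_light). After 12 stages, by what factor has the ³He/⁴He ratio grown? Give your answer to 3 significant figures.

The single-stage factor is √(M_heavy/M_light), so 12 stages give [√(4.00/3.02)]^12 = (4.00/3.02)^(12/2).
= 1.32450^6 = 5.40.

5.40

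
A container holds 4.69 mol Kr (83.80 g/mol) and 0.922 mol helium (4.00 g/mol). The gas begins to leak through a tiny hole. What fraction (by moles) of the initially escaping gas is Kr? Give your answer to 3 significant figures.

0.526

Rate_i ∝ x_i/√M_i (Graham's law weighted by mole fraction), so the effusate composition follows n_i/√M_i.
So x_Kr in the escaping gas = (n_Kr/√M_Kr) / Σ(n_i/√M_i)
= (4.69/√83.80) / (4.69/√83.80 + 0.922/√4.00) = 0.5123/(0.5123 + 0.4610) = 0.526.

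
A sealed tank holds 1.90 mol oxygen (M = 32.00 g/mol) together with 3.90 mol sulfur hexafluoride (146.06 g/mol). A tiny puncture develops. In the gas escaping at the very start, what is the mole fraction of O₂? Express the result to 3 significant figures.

Rate_i ∝ x_i/√M_i (Graham's law weighted by mole fraction), so the effusate composition follows n_i/√M_i.
Mole fraction of O₂ in the effusate = (n_O₂/√M_O₂) / (n_O₂/√M_O₂ + n_SF₆/√M_SF₆)
= (1.90/√32.00) / (1.90/√32.00 + 3.90/√146.06) = 0.3359/(0.3359 + 0.3227) = 0.510.

0.510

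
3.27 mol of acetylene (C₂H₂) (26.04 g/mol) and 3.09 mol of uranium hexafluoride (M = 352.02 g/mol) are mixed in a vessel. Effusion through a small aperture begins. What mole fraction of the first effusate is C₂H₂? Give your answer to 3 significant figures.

Each component's effusion rate ∝ (its partial pressure)·(1/√M) ∝ n_i/√M_i.
So x_C₂H₂ in the escaping gas = (n_C₂H₂/√M_C₂H₂) / Σ(n_i/√M_i)
= (3.27/√26.04) / (3.27/√26.04 + 3.09/√352.02) = 0.6408/(0.6408 + 0.1647) = 0.796.

0.796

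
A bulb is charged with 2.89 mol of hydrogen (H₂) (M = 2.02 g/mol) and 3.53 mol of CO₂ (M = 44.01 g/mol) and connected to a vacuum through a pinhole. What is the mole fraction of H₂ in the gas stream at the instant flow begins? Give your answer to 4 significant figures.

Each component's effusion rate ∝ (its partial pressure)·(1/√M) ∝ n_i/√M_i.
So x_H₂ in the escaping gas = (n_H₂/√M_H₂) / Σ(n_i/√M_i)
= (2.89/√2.02) / (2.89/√2.02 + 3.53/√44.01) = 2.033/(2.033 + 0.5321) = 0.7926.

0.7926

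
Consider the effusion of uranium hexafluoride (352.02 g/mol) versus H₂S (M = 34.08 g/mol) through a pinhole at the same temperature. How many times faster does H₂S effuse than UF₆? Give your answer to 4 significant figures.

3.214

By Graham's law, rate_H₂S/rate_UF₆ = √(M_UF₆/M_H₂S) = √(352.02/34.08) = √10.33 = 3.214.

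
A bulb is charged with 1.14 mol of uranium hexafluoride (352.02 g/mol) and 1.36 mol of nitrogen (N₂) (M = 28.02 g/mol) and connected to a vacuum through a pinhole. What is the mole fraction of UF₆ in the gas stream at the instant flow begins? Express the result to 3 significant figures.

0.191

Effusion rate of each component ∝ n_i/√M_i (partial pressure × 1/√M).
Mole fraction of UF₆ in the effusate = (n_UF₆/√M_UF₆) / (n_UF₆/√M_UF₆ + n_N₂/√M_N₂)
= (1.14/√352.02) / (1.14/√352.02 + 1.36/√28.02) = 0.06076/(0.06076 + 0.2569) = 0.191.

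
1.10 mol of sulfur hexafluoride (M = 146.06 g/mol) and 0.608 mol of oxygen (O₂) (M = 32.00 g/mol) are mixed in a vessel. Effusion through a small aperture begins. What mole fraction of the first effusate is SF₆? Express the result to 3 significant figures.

The effusion rate of species i is ∝ p_i/√M_i ∝ n_i/√M_i.
So x_SF₆ in the escaping gas = (n_SF₆/√M_SF₆) / Σ(n_i/√M_i)
= (1.10/√146.06) / (1.10/√146.06 + 0.608/√32.00) = 0.09102/(0.09102 + 0.1075) = 0.459.

0.459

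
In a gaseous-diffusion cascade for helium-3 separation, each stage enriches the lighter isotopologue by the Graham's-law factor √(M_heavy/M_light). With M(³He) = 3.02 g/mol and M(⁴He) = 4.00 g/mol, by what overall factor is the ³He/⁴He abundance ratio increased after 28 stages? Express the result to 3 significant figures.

51.1

Each stage multiplies the ratio by α = √(4.00/3.02), so after 28 stages the overall factor is α^28 = (4.00/3.02)^(28/2).
= 1.32450^14 = 51.1.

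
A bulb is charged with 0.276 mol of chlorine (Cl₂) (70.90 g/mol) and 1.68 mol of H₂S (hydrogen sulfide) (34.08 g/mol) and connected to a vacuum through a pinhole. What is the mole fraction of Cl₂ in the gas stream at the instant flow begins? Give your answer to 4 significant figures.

Rate_i ∝ x_i/√M_i (Graham's law weighted by mole fraction), so the effusate composition follows n_i/√M_i.
So x_Cl₂ in the escaping gas = (n_Cl₂/√M_Cl₂) / Σ(n_i/√M_i)
= (0.276/√70.90) / (0.276/√70.90 + 1.68/√34.08) = 0.03278/(0.03278 + 0.2878) = 0.1023.

0.1023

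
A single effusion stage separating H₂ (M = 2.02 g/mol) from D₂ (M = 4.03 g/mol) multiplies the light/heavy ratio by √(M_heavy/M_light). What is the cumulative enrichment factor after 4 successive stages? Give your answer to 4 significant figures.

3.980

Each stage multiplies the ratio by α = √(4.03/2.02), so after 4 stages the overall factor is α^4 = (4.03/2.02)^(4/2).
= 1.99505^2 = 3.980.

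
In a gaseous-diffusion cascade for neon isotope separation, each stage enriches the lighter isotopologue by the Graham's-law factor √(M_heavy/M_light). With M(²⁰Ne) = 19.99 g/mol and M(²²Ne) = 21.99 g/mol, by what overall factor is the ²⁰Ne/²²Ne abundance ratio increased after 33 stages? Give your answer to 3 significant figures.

The single-stage factor is √(M_heavy/M_light), so 33 stages give [√(21.99/19.99)]^33 = (21.99/19.99)^(33/2).
= 1.10005^(33/2) = 4.82.

4.82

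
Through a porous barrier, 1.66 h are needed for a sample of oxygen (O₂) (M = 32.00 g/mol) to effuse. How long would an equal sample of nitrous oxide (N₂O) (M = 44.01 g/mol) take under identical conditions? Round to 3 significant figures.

From Graham's law, t_N₂O/t_O₂ = √(M_N₂O/M_O₂) = √(44.01/32.00) = √1.375 = 1.173.
So the time for N₂O is 1.66 × 1.173 = 1.95 h.

1.95 h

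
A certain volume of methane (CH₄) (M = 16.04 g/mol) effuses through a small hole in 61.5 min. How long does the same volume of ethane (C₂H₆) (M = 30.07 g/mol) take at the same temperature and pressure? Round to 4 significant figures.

Since effusion rate ∝ 1/√M, t_C₂H₆/t_CH₄ = √(M_C₂H₆/M_CH₄) = √(30.07/16.04) = √1.875 = 1.369.
So the time for C₂H₆ is 61.5 × 1.369 = 84.21 min.

84.21 min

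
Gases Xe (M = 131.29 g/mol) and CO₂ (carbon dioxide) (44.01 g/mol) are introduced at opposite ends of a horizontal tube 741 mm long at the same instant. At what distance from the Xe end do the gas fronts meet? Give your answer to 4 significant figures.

271.7 mm

Graham's law gives d_Xe/d_CO₂ = rate_Xe/rate_CO₂ = √(M_CO₂/M_Xe) = √(44.01/131.29) = 0.5790.
With d_Xe + d_CO₂ = 741 mm, d_CO₂ = 741/(1 + 0.5790) = 469.3 mm.
d_Xe = 741 − 469.3 = 271.7 mm.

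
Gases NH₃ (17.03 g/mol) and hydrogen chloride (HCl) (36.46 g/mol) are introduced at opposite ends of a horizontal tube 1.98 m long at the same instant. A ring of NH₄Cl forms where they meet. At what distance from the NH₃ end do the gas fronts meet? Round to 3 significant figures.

Distances travelled in equal time are proportional to diffusion rates, so d_NH₃/d_HCl = √(M_HCl/M_NH₃) = √(36.46/17.03) = 1.463.
With d_NH₃ + d_HCl = 1.98 m, d_HCl = 1.98/(1 + 1.463) = 0.8038 m.
d_NH₃ = 1.98 − 0.8038 = 1.18 m.

1.18 m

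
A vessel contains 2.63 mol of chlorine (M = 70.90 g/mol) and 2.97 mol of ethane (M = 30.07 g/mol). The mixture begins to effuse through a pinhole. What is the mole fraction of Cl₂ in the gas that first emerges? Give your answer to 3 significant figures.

Rate_i ∝ x_i/√M_i (Graham's law weighted by mole fraction), so the effusate composition follows n_i/√M_i.
So x_Cl₂ in the escaping gas = (n_Cl₂/√M_Cl₂) / Σ(n_i/√M_i)
= (2.63/√70.90) / (2.63/√70.90 + 2.97/√30.07) = 0.3123/(0.3123 + 0.5416) = 0.366.

0.366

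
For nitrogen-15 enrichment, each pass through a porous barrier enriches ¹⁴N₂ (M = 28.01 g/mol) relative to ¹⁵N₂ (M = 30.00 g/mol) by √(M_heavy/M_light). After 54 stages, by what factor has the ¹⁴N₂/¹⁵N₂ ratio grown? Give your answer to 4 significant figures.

6.380

After 54 stages the ratio has grown by (√(30.00/28.01))^54 = (30.00/28.01)^(54/2).
= 1.07105^27 = 6.380.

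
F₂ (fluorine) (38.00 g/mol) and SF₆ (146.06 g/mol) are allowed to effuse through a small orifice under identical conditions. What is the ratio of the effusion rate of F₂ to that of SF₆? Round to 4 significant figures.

1.961

By Graham's law, rate_F₂/rate_SF₆ = √(M_SF₆/M_F₂) = √(146.06/38.00) = √3.844 = 1.961.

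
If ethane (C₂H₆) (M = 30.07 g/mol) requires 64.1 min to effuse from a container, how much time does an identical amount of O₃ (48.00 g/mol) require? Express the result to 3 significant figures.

81.0 min

Using Graham's law: t_O₃/t_C₂H₆ = √(M_O₃/M_C₂H₆) = √(48.00/30.07) = √1.596 = 1.263.
So the time for O₃ is 64.1 × 1.263 = 81.0 min.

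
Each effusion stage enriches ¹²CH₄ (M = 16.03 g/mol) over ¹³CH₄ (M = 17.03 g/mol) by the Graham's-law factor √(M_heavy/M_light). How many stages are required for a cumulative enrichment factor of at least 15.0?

Per stage α = (17.03/16.03)^(1/2) = 1.06238^0.5, giving ln α = 0.03026.
Need α^N ≥ 15.0 ⇒ N ≥ ln(15.0) / ln α = 2.708 / 0.03026 = 89.50.
Minimum whole number of stages: N = 90.

90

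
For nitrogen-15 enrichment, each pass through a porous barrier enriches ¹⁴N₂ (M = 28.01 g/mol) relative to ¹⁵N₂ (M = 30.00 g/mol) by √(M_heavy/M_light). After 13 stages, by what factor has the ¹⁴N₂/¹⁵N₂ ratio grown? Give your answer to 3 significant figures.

1.56

Overall factor = α^13 with α = √(30.00/28.01), i.e. (30.00/28.01)^(13/2).
= 1.07105^(13/2) = 1.56.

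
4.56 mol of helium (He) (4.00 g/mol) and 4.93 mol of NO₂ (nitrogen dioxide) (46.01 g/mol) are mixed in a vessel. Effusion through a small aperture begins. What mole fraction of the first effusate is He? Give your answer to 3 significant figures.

Rate_i ∝ x_i/√M_i (Graham's law weighted by mole fraction), so the effusate composition follows n_i/√M_i.
So x_He in the escaping gas = (n_He/√M_He) / Σ(n_i/√M_i)
= (4.56/√4.00) / (4.56/√4.00 + 4.93/√46.01) = 2.280/(2.280 + 0.7268) = 0.758.

0.758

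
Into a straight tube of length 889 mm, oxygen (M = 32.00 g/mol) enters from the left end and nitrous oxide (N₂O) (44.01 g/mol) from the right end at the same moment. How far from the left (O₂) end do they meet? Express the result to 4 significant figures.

In equal time, each gas travels a distance ∝ its rate ∝ 1/√M, so d_O₂/d_N₂O = √(M_N₂O/M_O₂) = √(44.01/32.00) = 1.173.
With d_O₂ + d_N₂O = 889 mm, d_N₂O = 889/(1 + 1.173) = 409.2 mm.
d_O₂ = 889 − 409.2 = 479.8 mm.

479.8 mm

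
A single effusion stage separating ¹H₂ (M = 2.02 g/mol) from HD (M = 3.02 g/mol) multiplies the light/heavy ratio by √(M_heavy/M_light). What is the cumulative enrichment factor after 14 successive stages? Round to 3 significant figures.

The single-stage factor is √(M_heavy/M_light), so 14 stages give [√(3.02/2.02)]^14 = (3.02/2.02)^(14/2).
= 1.49505^7 = 16.7.

16.7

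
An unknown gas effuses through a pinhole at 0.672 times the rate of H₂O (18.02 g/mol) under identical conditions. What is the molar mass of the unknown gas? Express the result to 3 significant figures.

39.9 g/mol

Graham's law gives rate_X/rate_H₂O = √(M_H₂O/M_X).
0.672 = √(18.02/M_X)
M_X = 18.02 / 0.672² = 18.02 / 0.4516 = 39.9 g/mol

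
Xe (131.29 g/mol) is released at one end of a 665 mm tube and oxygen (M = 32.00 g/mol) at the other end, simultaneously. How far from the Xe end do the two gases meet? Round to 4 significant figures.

Distances travelled in equal time are proportional to diffusion rates, so d_Xe/d_O₂ = √(M_O₂/M_Xe) = √(32.00/131.29) = 0.4937.
With d_Xe + d_O₂ = 665 mm, d_O₂ = 665/(1 + 0.4937) = 445.2 mm.
d_Xe = 665 − 445.2 = 219.8 mm.

219.8 mm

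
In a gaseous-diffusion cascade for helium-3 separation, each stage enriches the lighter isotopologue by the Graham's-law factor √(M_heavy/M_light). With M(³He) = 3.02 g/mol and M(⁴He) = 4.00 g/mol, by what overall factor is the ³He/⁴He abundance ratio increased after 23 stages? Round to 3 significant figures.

After 23 stages the ratio has grown by (√(4.00/3.02))^23 = (4.00/3.02)^(23/2).
= 1.32450^(23/2) = 25.3.

25.3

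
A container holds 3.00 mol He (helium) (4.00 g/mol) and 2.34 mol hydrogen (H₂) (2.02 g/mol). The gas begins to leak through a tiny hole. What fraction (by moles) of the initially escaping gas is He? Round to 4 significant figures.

0.4767

The effusion rate of species i is ∝ p_i/√M_i ∝ n_i/√M_i.
So x_He in the escaping gas = (n_He/√M_He) / Σ(n_i/√M_i)
= (3.00/√4.00) / (3.00/√4.00 + 2.34/√2.02) = 1.500/(1.500 + 1.646) = 0.4767.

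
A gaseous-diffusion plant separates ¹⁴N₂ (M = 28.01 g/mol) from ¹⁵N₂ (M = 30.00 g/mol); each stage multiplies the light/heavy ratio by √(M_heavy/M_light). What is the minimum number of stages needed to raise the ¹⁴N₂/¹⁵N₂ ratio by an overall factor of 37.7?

Per stage α = (30.00/28.01)^(1/2) = 1.07105^0.5, giving ln α = 0.03432.
Need α^N ≥ 37.7 ⇒ N ≥ ln(37.7) / ln α = 3.630 / 0.03432 = 105.77.
Rounding up, N = 106 stages.

106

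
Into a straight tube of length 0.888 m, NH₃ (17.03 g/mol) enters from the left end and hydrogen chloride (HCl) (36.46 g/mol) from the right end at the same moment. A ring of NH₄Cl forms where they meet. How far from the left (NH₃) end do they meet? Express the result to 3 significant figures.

0.527 m

Graham's law gives d_NH₃/d_HCl = rate_NH₃/rate_HCl = √(M_HCl/M_NH₃) = √(36.46/17.03) = 1.463.
With d_NH₃ + d_HCl = 0.888 m, d_HCl = 0.888/(1 + 1.463) = 0.3605 m.
d_NH₃ = 0.888 − 0.3605 = 0.527 m.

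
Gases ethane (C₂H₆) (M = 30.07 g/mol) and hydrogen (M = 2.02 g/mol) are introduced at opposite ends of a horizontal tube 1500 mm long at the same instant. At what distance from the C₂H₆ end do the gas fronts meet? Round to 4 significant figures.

308.8 mm

Distances travelled in equal time are proportional to diffusion rates, so d_C₂H₆/d_H₂ = √(M_H₂/M_C₂H₆) = √(2.02/30.07) = 0.2592.
With d_C₂H₆ + d_H₂ = 1500 mm, d_H₂ = 1500/(1 + 0.2592) = 1191 mm.
d_C₂H₆ = 1500 − 1191 = 308.8 mm.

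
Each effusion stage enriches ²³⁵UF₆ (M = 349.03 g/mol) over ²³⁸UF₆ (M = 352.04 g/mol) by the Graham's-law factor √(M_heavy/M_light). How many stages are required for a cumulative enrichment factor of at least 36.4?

Per stage α = (352.04/349.03)^(1/2) = 1.00862^0.5, giving ln α = 0.004293.
Need α^N ≥ 36.4 ⇒ N ≥ ln(36.4) / ln α = 3.595 / 0.004293 = 837.22.
So at least 838 stages are needed.

838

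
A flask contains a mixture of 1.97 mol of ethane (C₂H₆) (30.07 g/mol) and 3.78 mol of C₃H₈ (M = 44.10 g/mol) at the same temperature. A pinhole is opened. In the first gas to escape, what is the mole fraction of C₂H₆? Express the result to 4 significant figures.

Each component's effusion rate ∝ (its partial pressure)·(1/√M) ∝ n_i/√M_i.
x_C₂H₆(eff) = (n_C₂H₆/√M_C₂H₆) / (n_C₂H₆/√M_C₂H₆ + n_C₃H₈/√M_C₃H₈)
= (1.97/√30.07) / (1.97/√30.07 + 3.78/√44.10) = 0.3593/(0.3593 + 0.5692) = 0.3869.

0.3869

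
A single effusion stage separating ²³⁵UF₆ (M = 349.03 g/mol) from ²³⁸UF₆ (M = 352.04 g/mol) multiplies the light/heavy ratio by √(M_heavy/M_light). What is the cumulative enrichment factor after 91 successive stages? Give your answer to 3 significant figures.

1.48

After 91 stages the ratio has grown by (√(352.04/349.03))^91 = (352.04/349.03)^(91/2).
= 1.00862^(91/2) = 1.48.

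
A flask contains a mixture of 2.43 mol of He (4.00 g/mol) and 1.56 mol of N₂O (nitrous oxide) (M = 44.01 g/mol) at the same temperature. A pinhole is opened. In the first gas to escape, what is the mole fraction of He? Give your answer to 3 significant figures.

Effusion rate of each component ∝ n_i/√M_i (partial pressure × 1/√M).
Mole fraction of He in the effusate = (n_He/√M_He) / (n_He/√M_He + n_N₂O/√M_N₂O)
= (2.43/√4.00) / (2.43/√4.00 + 1.56/√44.01) = 1.215/(1.215 + 0.2352) = 0.838.

0.838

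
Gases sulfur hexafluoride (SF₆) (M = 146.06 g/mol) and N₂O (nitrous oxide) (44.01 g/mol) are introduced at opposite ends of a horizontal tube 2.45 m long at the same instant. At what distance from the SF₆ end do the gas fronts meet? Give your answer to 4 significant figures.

The fronts meet when d_SF₆ + d_N₂O = L with d_SF₆/d_N₂O = √(M_N₂O/M_SF₆) (Graham's law). Here √(M_N₂O/M_SF₆) = √(44.01/146.06) = 0.5489.
With d_SF₆ + d_N₂O = 2.45 m, d_N₂O = 2.45/(1 + 0.5489) = 1.582 m.
d_SF₆ = 2.45 − 1.582 = 0.8683 m.

0.8683 m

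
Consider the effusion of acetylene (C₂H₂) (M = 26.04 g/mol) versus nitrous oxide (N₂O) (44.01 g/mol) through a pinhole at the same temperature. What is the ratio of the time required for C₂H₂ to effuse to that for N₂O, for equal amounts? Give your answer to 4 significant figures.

0.7692

Since effusion rate ∝ 1/√M, t_C₂H₂/t_N₂O = √(M_C₂H₂/M_N₂O) = √(26.04/44.01) = √0.5917 = 0.7692.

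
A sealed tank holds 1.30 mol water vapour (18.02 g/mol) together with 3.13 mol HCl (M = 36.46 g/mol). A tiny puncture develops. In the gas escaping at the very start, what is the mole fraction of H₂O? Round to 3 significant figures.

Rate_i ∝ x_i/√M_i (Graham's law weighted by mole fraction), so the effusate composition follows n_i/√M_i.
x_H₂O(eff) = (n_H₂O/√M_H₂O) / (n_H₂O/√M_H₂O + n_HCl/√M_HCl)
= (1.30/√18.02) / (1.30/√18.02 + 3.13/√36.46) = 0.3062/(0.3062 + 0.5184) = 0.371.

0.371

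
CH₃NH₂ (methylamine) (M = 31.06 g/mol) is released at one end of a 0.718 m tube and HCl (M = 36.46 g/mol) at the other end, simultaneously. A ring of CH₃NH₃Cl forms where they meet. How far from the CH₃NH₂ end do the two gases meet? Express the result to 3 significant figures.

0.373 m

In equal time, each gas travels a distance ∝ its rate ∝ 1/√M, so d_CH₃NH₂/d_HCl = √(M_HCl/M_CH₃NH₂) = √(36.46/31.06) = 1.083.
With d_CH₃NH₂ + d_HCl = 0.718 m, d_HCl = 0.718/(1 + 1.083) = 0.3446 m.
d_CH₃NH₂ = 0.718 − 0.3446 = 0.373 m.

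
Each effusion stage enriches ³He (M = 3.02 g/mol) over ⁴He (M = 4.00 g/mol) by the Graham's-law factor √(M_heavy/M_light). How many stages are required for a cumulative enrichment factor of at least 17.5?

Single-stage factor α = √(4.00/3.02), so ln α = ½ ln(1.32450) = 0.1405.
Need α^N ≥ 17.5 ⇒ N ≥ ln(17.5) / ln α = 2.862 / 0.1405 = 20.37.
So at least 21 stages are needed.

21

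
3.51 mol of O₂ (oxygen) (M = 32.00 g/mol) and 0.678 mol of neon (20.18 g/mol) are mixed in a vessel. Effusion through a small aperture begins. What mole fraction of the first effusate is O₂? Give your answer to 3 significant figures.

Rate_i ∝ x_i/√M_i (Graham's law weighted by mole fraction), so the effusate composition follows n_i/√M_i.
So x_O₂ in the escaping gas = (n_O₂/√M_O₂) / Σ(n_i/√M_i)
= (3.51/√32.00) / (3.51/√32.00 + 0.678/√20.18) = 0.6205/(0.6205 + 0.1509) = 0.804.

0.804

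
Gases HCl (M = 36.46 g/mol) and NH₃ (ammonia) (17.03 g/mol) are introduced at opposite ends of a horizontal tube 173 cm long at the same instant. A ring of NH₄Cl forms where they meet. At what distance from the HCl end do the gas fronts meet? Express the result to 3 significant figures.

70.2 cm

Distances travelled in equal time are proportional to diffusion rates, so d_HCl/d_NH₃ = √(M_NH₃/M_HCl) = √(17.03/36.46) = 0.6834.
With d_HCl + d_NH₃ = 173 cm, d_NH₃ = 173/(1 + 0.6834) = 102.8 cm.
d_HCl = 173 − 102.8 = 70.2 cm.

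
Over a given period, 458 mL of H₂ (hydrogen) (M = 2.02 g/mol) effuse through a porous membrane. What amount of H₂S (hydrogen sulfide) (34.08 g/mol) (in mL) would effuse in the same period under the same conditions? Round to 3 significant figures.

112 mL

Since effusion rate ∝ 1/√M, rate_H₂S/rate_H₂ = √(M_H₂/M_H₂S) = √(2.02/34.08) = √0.05927 = 0.2435.
So the volume for H₂S is 458 × 0.2435 = 112 mL.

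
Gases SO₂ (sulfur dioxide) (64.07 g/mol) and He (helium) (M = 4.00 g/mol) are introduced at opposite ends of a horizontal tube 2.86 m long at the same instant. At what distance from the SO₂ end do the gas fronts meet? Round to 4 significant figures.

Graham's law gives d_SO₂/d_He = rate_SO₂/rate_He = √(M_He/M_SO₂) = √(4.00/64.07) = 0.2499.
With d_SO₂ + d_He = 2.86 m, d_He = 2.86/(1 + 0.2499) = 2.288 m.
d_SO₂ = 2.86 − 2.288 = 0.5717 m.

0.5717 m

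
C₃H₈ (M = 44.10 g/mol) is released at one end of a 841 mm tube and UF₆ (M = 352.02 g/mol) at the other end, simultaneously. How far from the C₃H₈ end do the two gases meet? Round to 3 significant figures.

621 mm

Graham's law gives d_C₃H₈/d_UF₆ = rate_C₃H₈/rate_UF₆ = √(M_UF₆/M_C₃H₈) = √(352.02/44.10) = 2.825.
With d_C₃H₈ + d_UF₆ = 841 mm, d_UF₆ = 841/(1 + 2.825) = 219.9 mm.
d_C₃H₈ = 841 − 219.9 = 621 mm.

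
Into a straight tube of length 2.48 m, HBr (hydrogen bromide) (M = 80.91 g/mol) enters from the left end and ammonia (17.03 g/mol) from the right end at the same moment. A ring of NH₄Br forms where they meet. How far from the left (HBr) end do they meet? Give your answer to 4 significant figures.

In equal time, each gas travels a distance ∝ its rate ∝ 1/√M, so d_HBr/d_NH₃ = √(M_NH₃/M_HBr) = √(17.03/80.91) = 0.4588.
With d_HBr + d_NH₃ = 2.48 m, d_NH₃ = 2.48/(1 + 0.4588) = 1.700 m.
d_HBr = 2.48 − 1.700 = 0.7800 m.

0.7800 m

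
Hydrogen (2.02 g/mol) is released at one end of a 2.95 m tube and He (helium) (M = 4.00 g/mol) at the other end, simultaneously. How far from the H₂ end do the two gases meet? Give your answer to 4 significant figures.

1.725 m

The fronts meet when d_H₂ + d_He = L with d_H₂/d_He = √(M_He/M_H₂) (Graham's law). Here √(M_He/M_H₂) = √(4.00/2.02) = 1.407.
With d_H₂ + d_He = 2.95 m, d_He = 2.95/(1 + 1.407) = 1.225 m.
d_H₂ = 2.95 − 1.225 = 1.725 m.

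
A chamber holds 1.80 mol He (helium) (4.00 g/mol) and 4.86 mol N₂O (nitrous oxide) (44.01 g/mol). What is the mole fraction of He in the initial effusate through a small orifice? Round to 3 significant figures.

0.551

Effusion rate of each component ∝ n_i/√M_i (partial pressure × 1/√M).
x_He(eff) = (n_He/√M_He) / (n_He/√M_He + n_N₂O/√M_N₂O)
= (1.80/√4.00) / (1.80/√4.00 + 4.86/√44.01) = 0.9000/(0.9000 + 0.7326) = 0.551.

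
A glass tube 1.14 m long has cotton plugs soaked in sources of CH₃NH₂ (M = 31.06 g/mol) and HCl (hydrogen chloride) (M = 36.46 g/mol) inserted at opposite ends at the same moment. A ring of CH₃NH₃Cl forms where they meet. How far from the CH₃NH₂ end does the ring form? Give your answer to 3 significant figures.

Distances travelled in equal time are proportional to diffusion rates, so d_CH₃NH₂/d_HCl = √(M_HCl/M_CH₃NH₂) = √(36.46/31.06) = 1.083.
With d_CH₃NH₂ + d_HCl = 1.14 m, d_HCl = 1.14/(1 + 1.083) = 0.5472 m.
d_CH₃NH₂ = 1.14 − 0.5472 = 0.593 m.

0.593 m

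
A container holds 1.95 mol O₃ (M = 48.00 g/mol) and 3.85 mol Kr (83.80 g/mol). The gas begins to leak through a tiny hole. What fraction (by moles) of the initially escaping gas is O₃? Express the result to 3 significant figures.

The effusion rate of species i is ∝ p_i/√M_i ∝ n_i/√M_i.
Mole fraction of O₃ in the effusate = (n_O₃/√M_O₃) / (n_O₃/√M_O₃ + n_Kr/√M_Kr)
= (1.95/√48.00) / (1.95/√48.00 + 3.85/√83.80) = 0.2815/(0.2815 + 0.4206) = 0.401.

0.401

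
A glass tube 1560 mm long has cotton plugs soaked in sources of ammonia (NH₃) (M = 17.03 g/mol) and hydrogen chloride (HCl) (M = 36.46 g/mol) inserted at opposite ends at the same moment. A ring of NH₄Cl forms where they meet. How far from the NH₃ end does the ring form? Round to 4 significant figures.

926.7 mm

Distances travelled in equal time are proportional to diffusion rates, so d_NH₃/d_HCl = √(M_HCl/M_NH₃) = √(36.46/17.03) = 1.463.
With d_NH₃ + d_HCl = 1560 mm, d_HCl = 1560/(1 + 1.463) = 633.3 mm.
d_NH₃ = 1560 − 633.3 = 926.7 mm.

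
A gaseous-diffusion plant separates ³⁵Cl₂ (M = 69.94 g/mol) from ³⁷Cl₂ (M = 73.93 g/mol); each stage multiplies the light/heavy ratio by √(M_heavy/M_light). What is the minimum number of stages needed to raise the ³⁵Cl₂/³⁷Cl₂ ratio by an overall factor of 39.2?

133

Per stage α = (73.93/69.94)^(1/2) = 1.05705^0.5, giving ln α = 0.02774.
Need α^N ≥ 39.2 ⇒ N ≥ ln(39.2) / ln α = 3.669 / 0.02774 = 132.25.
So at least 133 stages are needed.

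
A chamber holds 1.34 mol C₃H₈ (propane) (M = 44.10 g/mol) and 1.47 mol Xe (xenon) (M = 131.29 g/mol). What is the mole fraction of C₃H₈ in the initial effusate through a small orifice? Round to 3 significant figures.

0.611

Rate_i ∝ x_i/√M_i (Graham's law weighted by mole fraction), so the effusate composition follows n_i/√M_i.
Mole fraction of C₃H₈ in the effusate = (n_C₃H₈/√M_C₃H₈) / (n_C₃H₈/√M_C₃H₈ + n_Xe/√M_Xe)
= (1.34/√44.10) / (1.34/√44.10 + 1.47/√131.29) = 0.2018/(0.2018 + 0.1283) = 0.611.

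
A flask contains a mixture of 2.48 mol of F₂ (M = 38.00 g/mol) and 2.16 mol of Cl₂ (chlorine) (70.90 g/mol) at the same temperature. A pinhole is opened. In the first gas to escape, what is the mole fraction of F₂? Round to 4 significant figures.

Rate_i ∝ x_i/√M_i (Graham's law weighted by mole fraction), so the effusate composition follows n_i/√M_i.
Mole fraction of F₂ in the effusate = (n_F₂/√M_F₂) / (n_F₂/√M_F₂ + n_Cl₂/√M_Cl₂)
= (2.48/√38.00) / (2.48/√38.00 + 2.16/√70.90) = 0.4023/(0.4023 + 0.2565) = 0.6106.

0.6106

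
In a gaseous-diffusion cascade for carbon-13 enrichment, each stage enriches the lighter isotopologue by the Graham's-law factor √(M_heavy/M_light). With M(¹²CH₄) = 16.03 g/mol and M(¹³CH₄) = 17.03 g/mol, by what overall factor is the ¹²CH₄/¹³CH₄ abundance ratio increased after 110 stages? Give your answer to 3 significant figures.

27.9

After 110 stages the ratio has grown by (√(17.03/16.03))^110 = (17.03/16.03)^(110/2).
= 1.06238^55 = 27.9.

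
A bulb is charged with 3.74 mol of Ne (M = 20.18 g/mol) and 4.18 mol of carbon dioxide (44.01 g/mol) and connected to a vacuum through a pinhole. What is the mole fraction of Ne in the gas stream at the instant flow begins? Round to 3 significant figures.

Each component's effusion rate ∝ (its partial pressure)·(1/√M) ∝ n_i/√M_i.
x_Ne(eff) = (n_Ne/√M_Ne) / (n_Ne/√M_Ne + n_CO₂/√M_CO₂)
= (3.74/√20.18) / (3.74/√20.18 + 4.18/√44.01) = 0.8326/(0.8326 + 0.6301) = 0.569.

0.569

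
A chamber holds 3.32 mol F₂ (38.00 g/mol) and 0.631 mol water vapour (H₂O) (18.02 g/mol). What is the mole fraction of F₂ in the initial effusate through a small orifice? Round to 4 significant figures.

0.7837

Effusion rate of each component ∝ n_i/√M_i (partial pressure × 1/√M).
Mole fraction of F₂ in the effusate = (n_F₂/√M_F₂) / (n_F₂/√M_F₂ + n_H₂O/√M_H₂O)
= (3.32/√38.00) / (3.32/√38.00 + 0.631/√18.02) = 0.5386/(0.5386 + 0.1486) = 0.7837.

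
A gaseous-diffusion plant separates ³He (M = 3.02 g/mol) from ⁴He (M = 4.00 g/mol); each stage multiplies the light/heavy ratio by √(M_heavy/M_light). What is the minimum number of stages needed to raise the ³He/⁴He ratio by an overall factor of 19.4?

Single-stage factor α = √(4.00/3.02), so ln α = ½ ln(1.32450) = 0.1405.
Need α^N ≥ 19.4 ⇒ N ≥ ln(19.4) / ln α = 2.965 / 0.1405 = 21.10.
Minimum whole number of stages: N = 22.

22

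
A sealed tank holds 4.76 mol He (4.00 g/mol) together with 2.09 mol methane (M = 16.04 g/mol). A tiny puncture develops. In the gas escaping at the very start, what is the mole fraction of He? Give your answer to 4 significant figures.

Each component's effusion rate ∝ (its partial pressure)·(1/√M) ∝ n_i/√M_i.
x_He(eff) = (n_He/√M_He) / (n_He/√M_He + n_CH₄/√M_CH₄)
= (4.76/√4.00) / (4.76/√4.00 + 2.09/√16.04) = 2.380/(2.380 + 0.5218) = 0.8202.

0.8202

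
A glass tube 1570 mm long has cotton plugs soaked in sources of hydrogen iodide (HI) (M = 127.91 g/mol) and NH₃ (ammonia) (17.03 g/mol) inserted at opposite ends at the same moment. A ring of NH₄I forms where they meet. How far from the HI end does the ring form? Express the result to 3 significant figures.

420 mm

In equal time, each gas travels a distance ∝ its rate ∝ 1/√M, so d_HI/d_NH₃ = √(M_NH₃/M_HI) = √(17.03/127.91) = 0.3649.
With d_HI + d_NH₃ = 1570 mm, d_NH₃ = 1570/(1 + 0.3649) = 1150 mm.
d_HI = 1570 − 1150 = 420 mm.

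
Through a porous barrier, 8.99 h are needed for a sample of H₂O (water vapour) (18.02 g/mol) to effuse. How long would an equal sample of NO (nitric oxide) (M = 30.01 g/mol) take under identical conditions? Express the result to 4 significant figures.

11.60 h

By Graham's law, t_NO/t_H₂O = √(M_NO/M_H₂O) = √(30.01/18.02) = √1.665 = 1.290.
So the time for NO is 8.99 × 1.290 = 11.60 h.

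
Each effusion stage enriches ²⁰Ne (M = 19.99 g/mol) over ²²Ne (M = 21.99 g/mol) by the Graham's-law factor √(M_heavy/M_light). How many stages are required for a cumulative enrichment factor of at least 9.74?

48

Per stage α = (21.99/19.99)^(1/2) = 1.10005^0.5, giving ln α = 0.04768.
Need α^N ≥ 9.74 ⇒ N ≥ ln(9.74) / ln α = 2.276 / 0.04768 = 47.74.
So at least 48 stages are needed.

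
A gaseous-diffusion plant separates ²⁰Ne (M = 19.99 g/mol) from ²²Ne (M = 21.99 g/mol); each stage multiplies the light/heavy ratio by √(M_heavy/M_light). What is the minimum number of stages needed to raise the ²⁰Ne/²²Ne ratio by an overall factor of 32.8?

Single-stage factor α = √(21.99/19.99), so ln α = ½ ln(1.10005) = 0.04768.
Need α^N ≥ 32.8 ⇒ N ≥ ln(32.8) / ln α = 3.490 / 0.04768 = 73.21.
So at least 74 stages are needed.

74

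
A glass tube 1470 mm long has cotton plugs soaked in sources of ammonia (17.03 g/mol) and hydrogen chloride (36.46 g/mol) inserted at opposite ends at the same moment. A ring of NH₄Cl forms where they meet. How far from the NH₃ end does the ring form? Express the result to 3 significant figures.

In equal time, each gas travels a distance ∝ its rate ∝ 1/√M, so d_NH₃/d_HCl = √(M_HCl/M_NH₃) = √(36.46/17.03) = 1.463.
With d_NH₃ + d_HCl = 1470 mm, d_HCl = 1470/(1 + 1.463) = 596.8 mm.
d_NH₃ = 1470 − 596.8 = 873 mm.

873 mm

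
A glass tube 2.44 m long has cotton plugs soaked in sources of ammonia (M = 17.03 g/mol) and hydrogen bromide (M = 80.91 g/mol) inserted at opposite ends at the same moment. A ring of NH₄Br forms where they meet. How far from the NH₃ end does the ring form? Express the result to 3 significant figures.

Distances travelled in equal time are proportional to diffusion rates, so d_NH₃/d_HBr = √(M_HBr/M_NH₃) = √(80.91/17.03) = 2.180.
With d_NH₃ + d_HBr = 2.44 m, d_HBr = 2.44/(1 + 2.180) = 0.7674 m.
d_NH₃ = 2.44 − 0.7674 = 1.67 m.

1.67 m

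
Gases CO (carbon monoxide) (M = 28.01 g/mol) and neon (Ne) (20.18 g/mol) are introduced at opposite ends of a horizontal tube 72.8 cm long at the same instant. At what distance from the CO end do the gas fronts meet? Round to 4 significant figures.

Distances travelled in equal time are proportional to diffusion rates, so d_CO/d_Ne = √(M_Ne/M_CO) = √(20.18/28.01) = 0.8488.
With d_CO + d_Ne = 72.8 cm, d_Ne = 72.8/(1 + 0.8488) = 39.38 cm.
d_CO = 72.8 − 39.38 = 33.42 cm.

33.42 cm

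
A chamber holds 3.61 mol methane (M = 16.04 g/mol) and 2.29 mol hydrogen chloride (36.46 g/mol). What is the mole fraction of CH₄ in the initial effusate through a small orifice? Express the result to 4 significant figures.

Effusion rate of each component ∝ n_i/√M_i (partial pressure × 1/√M).
So x_CH₄ in the escaping gas = (n_CH₄/√M_CH₄) / Σ(n_i/√M_i)
= (3.61/√16.04) / (3.61/√16.04 + 2.29/√36.46) = 0.9014/(0.9014 + 0.3793) = 0.7039.

0.7039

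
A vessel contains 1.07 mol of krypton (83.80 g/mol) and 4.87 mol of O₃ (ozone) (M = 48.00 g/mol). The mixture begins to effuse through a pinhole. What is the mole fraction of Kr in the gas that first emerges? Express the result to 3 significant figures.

0.143

Each component's effusion rate ∝ (its partial pressure)·(1/√M) ∝ n_i/√M_i.
Mole fraction of Kr in the effusate = (n_Kr/√M_Kr) / (n_Kr/√M_Kr + n_O₃/√M_O₃)
= (1.07/√83.80) / (1.07/√83.80 + 4.87/√48.00) = 0.1169/(0.1169 + 0.7029) = 0.143.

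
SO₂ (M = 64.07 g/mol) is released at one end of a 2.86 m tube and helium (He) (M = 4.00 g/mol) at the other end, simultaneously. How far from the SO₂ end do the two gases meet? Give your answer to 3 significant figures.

0.572 m

In equal time, each gas travels a distance ∝ its rate ∝ 1/√M, so d_SO₂/d_He = √(M_He/M_SO₂) = √(4.00/64.07) = 0.2499.
With d_SO₂ + d_He = 2.86 m, d_He = 2.86/(1 + 0.2499) = 2.288 m.
d_SO₂ = 2.86 − 2.288 = 0.572 m.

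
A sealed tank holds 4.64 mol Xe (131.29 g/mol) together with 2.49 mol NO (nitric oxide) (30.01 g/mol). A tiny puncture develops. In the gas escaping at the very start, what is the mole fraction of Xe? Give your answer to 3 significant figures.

0.471

The effusion rate of species i is ∝ p_i/√M_i ∝ n_i/√M_i.
x_Xe(eff) = (n_Xe/√M_Xe) / (n_Xe/√M_Xe + n_NO/√M_NO)
= (4.64/√131.29) / (4.64/√131.29 + 2.49/√30.01) = 0.4050/(0.4050 + 0.4545) = 0.471.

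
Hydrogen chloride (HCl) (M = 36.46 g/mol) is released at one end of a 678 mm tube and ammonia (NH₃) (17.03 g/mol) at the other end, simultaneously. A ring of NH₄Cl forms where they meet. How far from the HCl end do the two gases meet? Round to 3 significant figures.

275 mm

The fronts meet when d_HCl + d_NH₃ = L with d_HCl/d_NH₃ = √(M_NH₃/M_HCl) (Graham's law). Here √(M_NH₃/M_HCl) = √(17.03/36.46) = 0.6834.
With d_HCl + d_NH₃ = 678 mm, d_NH₃ = 678/(1 + 0.6834) = 402.7 mm.
d_HCl = 678 − 402.7 = 275 mm.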